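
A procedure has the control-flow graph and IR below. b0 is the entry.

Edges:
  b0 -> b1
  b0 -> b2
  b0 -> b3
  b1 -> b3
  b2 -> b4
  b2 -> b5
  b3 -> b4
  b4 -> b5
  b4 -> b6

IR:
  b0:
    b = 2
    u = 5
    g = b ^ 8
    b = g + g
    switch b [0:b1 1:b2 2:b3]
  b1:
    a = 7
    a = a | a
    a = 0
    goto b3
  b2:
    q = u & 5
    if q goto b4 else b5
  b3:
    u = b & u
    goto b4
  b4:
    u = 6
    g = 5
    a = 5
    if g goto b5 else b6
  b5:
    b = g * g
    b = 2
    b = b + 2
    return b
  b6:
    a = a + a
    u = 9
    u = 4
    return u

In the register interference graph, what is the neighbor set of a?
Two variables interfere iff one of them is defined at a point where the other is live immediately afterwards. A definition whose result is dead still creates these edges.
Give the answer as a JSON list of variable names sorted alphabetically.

Answer: ["b", "g", "u"]

Working:
Per-block:
  b0 def {b,g,u} use ∅
  b1 def {a} use ∅
  b2 def {q} use {u}
  b3 def {u} use {b,u}
  b4 def {a,g,u} use ∅
  b5 def {b} use {g}
  b6 def {a,u} use {a}

Backward fixpoint:
  b0: in=∅ out={b,g,u}
  b1: in={b,u} out={b,u}
  b2: in={g,u} out={g}
  b3: in={b,u} out=∅
  b4: in=∅ out={a,g}
  b5: in={g} out=∅
  b6: in={a} out=∅

Conflict graph:
  a — {b,g,u}
  b — {a,g,u}
  g — {a,b,q,u}
  q — {g}
  u — {a,b,g}

N(a) = ["b", "g", "u"]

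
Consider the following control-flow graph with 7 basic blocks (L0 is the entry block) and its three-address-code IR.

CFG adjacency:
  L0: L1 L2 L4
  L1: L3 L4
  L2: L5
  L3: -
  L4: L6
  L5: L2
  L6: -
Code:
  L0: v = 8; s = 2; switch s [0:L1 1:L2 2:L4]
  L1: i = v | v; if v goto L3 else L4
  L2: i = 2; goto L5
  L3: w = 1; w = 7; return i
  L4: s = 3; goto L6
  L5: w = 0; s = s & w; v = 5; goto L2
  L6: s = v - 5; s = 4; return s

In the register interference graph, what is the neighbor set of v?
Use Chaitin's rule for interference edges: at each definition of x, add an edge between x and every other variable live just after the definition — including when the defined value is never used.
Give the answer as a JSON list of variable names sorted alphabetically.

Answer: ["i", "s"]

Analysis:
Block summaries:
  L0: {s,v} / ∅
  L1: {i} / {v}
  L2: {i} / ∅
  L3: {w} / {i}
  L4: {s} / ∅
  L5: {s,v,w} / {s}
  L6: {s} / {v}

Liveness:
  L0: in=∅ out={s,v}
  L1: in={v} out={i,v}
  L2: in={s} out={s}
  L3: in={i} out=∅
  L4: in={v} out={v}
  L5: in={s} out={s}
  L6: in={v} out=∅

Interfere edges:
  i↔{s,v,w}
  s↔{i,v,w}
  v↔{i,s}
  w↔{i,s}

N(v) = ["i", "s"]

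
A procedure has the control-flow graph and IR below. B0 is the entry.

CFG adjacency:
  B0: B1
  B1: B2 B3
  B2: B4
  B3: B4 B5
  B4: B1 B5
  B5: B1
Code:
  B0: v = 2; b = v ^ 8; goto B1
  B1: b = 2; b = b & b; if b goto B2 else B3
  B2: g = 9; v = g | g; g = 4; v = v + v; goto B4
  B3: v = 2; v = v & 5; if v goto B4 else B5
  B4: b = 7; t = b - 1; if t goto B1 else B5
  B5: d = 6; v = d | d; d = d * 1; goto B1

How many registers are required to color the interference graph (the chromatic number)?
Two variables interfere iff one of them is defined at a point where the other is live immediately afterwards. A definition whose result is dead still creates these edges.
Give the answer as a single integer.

Per-block:
  B0 def {b,v} use ∅
  B1 def {b} use ∅
  B2 def {g,v} use ∅
  B3 def {v} use ∅
  B4 def {b,t} use ∅
  B5 def {d,v} use ∅

Liveness:
  live B0: ∅→∅
  live B1: ∅→∅
  live B2: ∅→∅
  live B3: ∅→∅
  live B4: ∅→∅
  live B5: ∅→∅

Interference:
  b — ∅
  d — {v}
  g — {v}
  t — ∅
  v — {d,g}

Colouring:
  lower bound: {d,v} mutually conflict ⇒ χ ≥ 2
  assign b→R0 d→R1 g→R1 t→R0 v→R0 — no edge inside a register ⇒ χ ≤ 2
  χ = 2

Answer: 2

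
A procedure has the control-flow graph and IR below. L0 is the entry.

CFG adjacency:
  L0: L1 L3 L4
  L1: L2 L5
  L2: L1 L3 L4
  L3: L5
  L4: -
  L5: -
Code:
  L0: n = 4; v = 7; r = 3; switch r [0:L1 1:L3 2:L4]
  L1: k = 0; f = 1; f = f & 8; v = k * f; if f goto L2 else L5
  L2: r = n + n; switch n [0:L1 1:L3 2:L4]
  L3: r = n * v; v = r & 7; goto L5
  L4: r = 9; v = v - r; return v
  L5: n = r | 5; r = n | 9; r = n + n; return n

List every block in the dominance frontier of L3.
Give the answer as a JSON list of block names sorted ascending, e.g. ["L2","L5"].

Answer: ["L5"]

Derivation:
idom tree: L1←L0 L2←L1 L3←L0 L4←L0 L5←L0
Dom at joins:
  L1: preds {L0,L2}: {L0} ∩ {L0,L1,L2} = {L0}; idom=L0
  L3: preds {L0,L2}: {L0} ∩ {L0,L1,L2} = {L0}; idom=L0
  L4: preds {L0,L2}: {L0} ∩ {L0,L1,L2} = {L0}; idom=L0
  L5: preds {L1,L3}: {L0,L1} ∩ {L0,L3} = {L0}; idom=L0

DF walk-up:
  L1←L0: walk · to L0
  L1←L2: walk L2→L1 to L0
  L3←L0: walk · to L0
  L3←L2: walk L2→L1 to L0
  L4←L0: walk · to L0
  L4←L2: walk L2→L1 to L0
  L5←L1: walk L1 to L0
  L5←L3: walk L3 to L0
  DF(L0)=∅
  DF(L1)={L1,L3,L4,L5}
  DF(L2)={L1,L3,L4}
  DF(L3)={L5}
  DF(L4)=∅
  DF(L5)=∅

DF(L3) = ["L5"]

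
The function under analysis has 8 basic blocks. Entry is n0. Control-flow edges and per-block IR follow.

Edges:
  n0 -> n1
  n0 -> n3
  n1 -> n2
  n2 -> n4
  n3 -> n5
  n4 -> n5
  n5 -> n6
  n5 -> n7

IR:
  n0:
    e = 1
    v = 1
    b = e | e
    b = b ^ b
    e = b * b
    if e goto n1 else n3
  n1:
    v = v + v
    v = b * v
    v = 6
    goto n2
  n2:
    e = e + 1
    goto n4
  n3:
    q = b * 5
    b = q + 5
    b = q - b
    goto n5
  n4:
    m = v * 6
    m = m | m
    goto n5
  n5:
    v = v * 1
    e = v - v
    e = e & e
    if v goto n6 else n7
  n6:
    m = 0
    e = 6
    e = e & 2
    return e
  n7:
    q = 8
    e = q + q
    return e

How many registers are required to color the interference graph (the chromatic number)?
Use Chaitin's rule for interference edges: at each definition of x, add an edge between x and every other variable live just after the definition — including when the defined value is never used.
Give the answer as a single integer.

Answer: 3

Analysis:
def/use:
  n0: {b,e,v} / ∅
  n1: {v} / {b,v}
  n2: {e} / {e}
  n3: {b,q} / {b}
  n4: {m} / {v}
  n5: {e,v} / {v}
  n6: {e,m} / ∅
  n7: {e,q} / ∅

Backward fixpoint:
  live n0: ∅→{b,e,v}
  live n1: {b,e,v}→{e,v}
  live n2: {e,v}→{v}
  live n3: {b,v}→{v}
  live n4: {v}→{v}
  live n5: {v}→∅
  live n6: ∅→∅
  live n7: ∅→∅

Interference:
  b — {e,q,v}
  e — {b,v}
  m — {v}
  q — {b,v}
  v — {b,e,m,q}

Registers:
  lower bound: {b,e,v} mutually conflict ⇒ χ ≥ 3
  3-colouring: c0={v}  c1={b,m}  c2={e,q}
  χ = 3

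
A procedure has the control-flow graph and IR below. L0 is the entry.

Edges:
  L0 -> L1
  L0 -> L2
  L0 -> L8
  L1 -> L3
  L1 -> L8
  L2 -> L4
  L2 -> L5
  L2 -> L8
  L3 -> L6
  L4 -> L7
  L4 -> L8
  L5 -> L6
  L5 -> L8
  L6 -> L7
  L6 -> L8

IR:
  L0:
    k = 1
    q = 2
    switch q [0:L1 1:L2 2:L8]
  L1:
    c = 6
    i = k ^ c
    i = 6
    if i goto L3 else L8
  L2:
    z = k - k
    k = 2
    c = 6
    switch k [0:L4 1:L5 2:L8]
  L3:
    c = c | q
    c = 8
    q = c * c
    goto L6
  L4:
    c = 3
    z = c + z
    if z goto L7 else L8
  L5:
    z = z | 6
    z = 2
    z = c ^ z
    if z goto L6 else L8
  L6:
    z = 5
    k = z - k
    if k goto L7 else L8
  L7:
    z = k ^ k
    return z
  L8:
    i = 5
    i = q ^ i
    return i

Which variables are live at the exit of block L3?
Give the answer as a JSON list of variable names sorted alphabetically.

Answer: ["k", "q"]

Derivation:
Block summaries:
  L0: def={k,q} ue=∅
  L1: def={c,i} ue={k}
  L2: def={c,k,z} ue={k}
  L3: def={c,q} ue={c,q}
  L4: def={c,z} ue={z}
  L5: def={z} ue={c,z}
  L6: def={k,z} ue={k}
  L7: def={z} ue={k}
  L8: def={i} ue={q}

Liveness:
  L0: in=∅ out={k,q}
  L1: in={k,q} out={c,k,q}
  L2: in={k,q} out={c,k,q,z}
  L3: in={c,k,q} out={k,q}
  L4: in={k,q,z} out={k,q}
  L5: in={c,k,q,z} out={k,q}
  L6: in={k,q} out={k,q}
  L7: in={k} out=∅
  L8: in={q} out=∅

live-out(L3) = ["k", "q"]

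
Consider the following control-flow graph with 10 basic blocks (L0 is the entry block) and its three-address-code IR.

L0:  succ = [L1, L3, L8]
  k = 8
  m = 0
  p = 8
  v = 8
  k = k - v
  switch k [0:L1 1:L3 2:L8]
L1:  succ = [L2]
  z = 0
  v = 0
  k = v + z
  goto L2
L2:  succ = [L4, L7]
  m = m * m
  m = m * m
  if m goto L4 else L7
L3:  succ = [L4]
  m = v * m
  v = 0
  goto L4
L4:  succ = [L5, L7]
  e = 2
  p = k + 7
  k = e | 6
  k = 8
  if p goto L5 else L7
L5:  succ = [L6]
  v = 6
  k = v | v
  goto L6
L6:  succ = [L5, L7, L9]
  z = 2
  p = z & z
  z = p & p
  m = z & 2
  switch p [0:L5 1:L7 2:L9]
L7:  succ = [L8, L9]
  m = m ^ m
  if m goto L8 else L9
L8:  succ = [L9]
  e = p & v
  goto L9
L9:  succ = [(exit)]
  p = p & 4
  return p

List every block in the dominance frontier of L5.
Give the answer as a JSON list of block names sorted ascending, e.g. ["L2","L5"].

idom tree: L1←L0 L2←L1 L3←L0 L4←L0 L5←L4 L6←L5 L7←L0 L8←L0 L9←L0
Dom∩ at merges:
  L4: preds {L2,L3}: {L0,L1,L2} ∩ {L0,L3} = {L0}; idom=L0
  L5: preds {L4,L6}: {L0,L4} ∩ {L0,L4,L5,L6} = {L0,L4}; idom=L4
  L7: preds {L2,L4,L6}: {L0,L1,L2} ∩ {L0,L4} ∩ {L0,L4,L5,L6} = {L0}; idom=L0
  L8: preds {L0,L7}: {L0} ∩ {L0,L7} = {L0}; idom=L0
  L9: preds {L6,L7,L8}: {L0,L4,L5,L6} ∩ {L0,L7} ∩ {L0,L8} = {L0}; idom=L0

Frontier:
  L4←L2: walk L2→L1 to L0
  L4←L3: walk L3 to L0
  L5←L4: walk · to L4
  L5←L6: walk L6→L5 to L4
  L7←L2: walk L2→L1 to L0
  L7←L4: walk L4 to L0
  L7←L6: walk L6→L5→L4 to L0
  L8←L0: walk · to L0
  L8←L7: walk L7 to L0
  L9←L6: walk L6→L5→L4 to L0
  L9←L7: walk L7 to L0
  L9←L8: walk L8 to L0
  DF(L0)=∅
  DF(L1)={L4,L7}
  DF(L2)={L4,L7}
  DF(L3)={L4}
  DF(L4)={L7,L9}
  DF(L5)={L5,L7,L9}
  DF(L6)={L5,L7,L9}
  DF(L7)={L8,L9}
  DF(L8)={L9}
  DF(L9)=∅

DF(L5) = ["L5", "L7", "L9"]

Answer: ["L5", "L7", "L9"]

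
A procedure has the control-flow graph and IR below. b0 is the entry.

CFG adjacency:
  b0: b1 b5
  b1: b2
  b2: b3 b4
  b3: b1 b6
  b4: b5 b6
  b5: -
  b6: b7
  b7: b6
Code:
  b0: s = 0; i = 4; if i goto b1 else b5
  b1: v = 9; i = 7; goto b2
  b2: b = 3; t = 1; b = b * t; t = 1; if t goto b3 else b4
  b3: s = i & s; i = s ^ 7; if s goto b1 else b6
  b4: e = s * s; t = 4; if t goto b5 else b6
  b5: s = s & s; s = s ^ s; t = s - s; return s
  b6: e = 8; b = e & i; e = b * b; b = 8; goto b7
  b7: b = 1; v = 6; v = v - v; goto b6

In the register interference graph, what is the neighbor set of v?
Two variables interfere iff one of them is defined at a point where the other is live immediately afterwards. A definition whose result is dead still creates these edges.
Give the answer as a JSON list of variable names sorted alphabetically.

def/use:
  b0: {i,s} / ∅
  b1: {i,v} / ∅
  b2: {b,t} / ∅
  b3: {i,s} / {i,s}
  b4: {e,t} / {s}
  b5: {s,t} / {s}
  b6: {b,e} / {i}
  b7: {b,v} / ∅

Backward fixpoint:
  b0: in=∅ out={s}
  b1: in={s} out={i,s}
  b2: in={i,s} out={i,s}
  b3: in={i,s} out={i,s}
  b4: in={i,s} out={i,s}
  b5: in={s} out=∅
  b6: in={i} out={i}
  b7: in={i} out={i}

Interfere edges:
  b — {i,s,t}
  e — {i,s}
  i — {b,e,s,t,v}
  s — {b,e,i,t,v}
  t — {b,i,s}
  v — {i,s}

N(v) = ["i", "s"]

Answer: ["i", "s"]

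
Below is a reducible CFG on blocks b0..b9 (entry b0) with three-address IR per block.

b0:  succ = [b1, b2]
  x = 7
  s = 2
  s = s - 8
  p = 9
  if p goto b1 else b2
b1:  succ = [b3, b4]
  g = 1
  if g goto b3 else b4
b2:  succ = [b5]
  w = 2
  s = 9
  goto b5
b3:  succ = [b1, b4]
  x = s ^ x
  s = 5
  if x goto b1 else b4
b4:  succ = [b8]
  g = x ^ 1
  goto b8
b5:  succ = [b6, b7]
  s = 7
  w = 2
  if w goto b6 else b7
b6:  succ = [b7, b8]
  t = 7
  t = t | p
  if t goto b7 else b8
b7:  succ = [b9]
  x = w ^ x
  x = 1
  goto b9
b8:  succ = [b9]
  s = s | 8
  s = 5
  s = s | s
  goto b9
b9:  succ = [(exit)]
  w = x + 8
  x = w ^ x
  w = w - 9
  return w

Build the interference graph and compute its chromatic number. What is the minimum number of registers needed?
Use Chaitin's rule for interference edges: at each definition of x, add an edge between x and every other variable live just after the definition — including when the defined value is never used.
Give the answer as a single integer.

def/use:
  b0 def {p,s,x} use ∅
  b1 def {g} use ∅
  b2 def {s,w} use ∅
  b3 def {s,x} use {s,x}
  b4 def {g} use {x}
  b5 def {s,w} use ∅
  b6 def {t} use {p}
  b7 def {x} use {w,x}
  b8 def {s} use {s}
  b9 def {w,x} use {x}

Live sets:
  b0: in=∅ out={p,s,x}
  b1: in={s,x} out={s,x}
  b2: in={p,x} out={p,x}
  b3: in={s,x} out={s,x}
  b4: in={s,x} out={s,x}
  b5: in={p,x} out={p,s,w,x}
  b6: in={p,s,w,x} out={s,w,x}
  b7: in={w,x} out={x}
  b8: in={s,x} out={x}
  b9: in={x} out=∅

Conflict graph:
  g: {s,x}
  p: {s,t,w,x}
  s: {g,p,t,w,x}
  t: {p,s,w,x}
  w: {p,s,t,x}
  x: {g,p,s,t,w}

Colouring:
  {p,s,t,w,x} pairwise interfere (5-clique) ⇒ χ ≥ 5
  5-colouring: R0={s}  R1={x}  R2={g,p}  R3={t}  R4={w}
  χ = 5

Answer: 5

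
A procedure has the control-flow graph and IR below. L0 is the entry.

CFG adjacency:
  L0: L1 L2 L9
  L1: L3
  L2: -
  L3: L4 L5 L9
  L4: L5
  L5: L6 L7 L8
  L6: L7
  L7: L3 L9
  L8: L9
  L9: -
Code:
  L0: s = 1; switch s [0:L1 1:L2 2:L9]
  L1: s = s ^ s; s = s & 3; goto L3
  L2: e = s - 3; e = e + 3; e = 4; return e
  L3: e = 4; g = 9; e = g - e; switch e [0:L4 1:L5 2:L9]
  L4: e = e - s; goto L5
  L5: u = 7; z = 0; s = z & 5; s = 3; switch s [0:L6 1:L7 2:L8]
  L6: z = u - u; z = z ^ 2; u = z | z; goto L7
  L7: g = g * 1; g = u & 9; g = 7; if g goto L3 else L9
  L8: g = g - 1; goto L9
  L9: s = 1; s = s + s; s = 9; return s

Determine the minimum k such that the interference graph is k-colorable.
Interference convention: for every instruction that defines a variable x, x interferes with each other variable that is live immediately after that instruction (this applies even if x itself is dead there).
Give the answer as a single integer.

Block summaries:
  L0 def {s} use ∅
  L1 def {s} use {s}
  L2 def {e} use {s}
  L3 def {e,g} use ∅
  L4 def {e} use {e,s}
  L5 def {s,u,z} use ∅
  L6 def {u,z} use {u}
  L7 def {g} use {g,u}
  L8 def {g} use {g}
  L9 def {s} use ∅

Backward fixpoint:
  L0 li=∅ lo={s}
  L1 li={s} lo={s}
  L2 li={s} lo=∅
  L3 li={s} lo={e,g,s}
  L4 li={e,g,s} lo={g}
  L5 li={g} lo={g,s,u}
  L6 li={g,s,u} lo={g,s,u}
  L7 li={g,s,u} lo={s}
  L8 li={g} lo=∅
  L9 li=∅ lo=∅

Conflict graph:
  e — {g,s}
  g — {e,s,u,z}
  s — {e,g,u,z}
  u — {g,s,z}
  z — {g,s,u}

Colouring:
  {g,s,u,z} pairwise interfere (4-clique) ⇒ χ ≥ 4
  assign e→c2 g→c0 s→c1 u→c2 z→c3 — no edge inside a register ⇒ χ ≤ 4
  χ = 4

Answer: 4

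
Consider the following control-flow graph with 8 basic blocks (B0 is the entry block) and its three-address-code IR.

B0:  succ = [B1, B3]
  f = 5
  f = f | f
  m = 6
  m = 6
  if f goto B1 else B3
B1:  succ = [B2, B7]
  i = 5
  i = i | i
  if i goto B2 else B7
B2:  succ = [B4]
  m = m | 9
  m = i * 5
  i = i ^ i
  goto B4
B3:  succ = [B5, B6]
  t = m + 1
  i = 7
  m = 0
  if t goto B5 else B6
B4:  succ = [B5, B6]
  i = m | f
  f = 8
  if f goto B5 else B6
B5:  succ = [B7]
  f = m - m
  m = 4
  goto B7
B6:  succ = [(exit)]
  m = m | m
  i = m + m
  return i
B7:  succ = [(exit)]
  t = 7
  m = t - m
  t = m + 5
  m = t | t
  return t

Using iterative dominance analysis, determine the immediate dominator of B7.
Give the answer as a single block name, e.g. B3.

Answer: B0

Analysis:
idom tree: B1←B0 B2←B1 B3←B0 B4←B2 B5←B0 B6←B0 B7←B0
Dom∩ at merges:
  B5: preds {B3,B4}: {B0,B3} ∩ {B0,B1,B2,B4} = {B0}; idom=B0
  B6: preds {B3,B4}: {B0,B3} ∩ {B0,B1,B2,B4} = {B0}; idom=B0
  B7: preds {B1,B5}: {B0,B1} ∩ {B0,B5} = {B0}; idom=B0

idom(B7) = B0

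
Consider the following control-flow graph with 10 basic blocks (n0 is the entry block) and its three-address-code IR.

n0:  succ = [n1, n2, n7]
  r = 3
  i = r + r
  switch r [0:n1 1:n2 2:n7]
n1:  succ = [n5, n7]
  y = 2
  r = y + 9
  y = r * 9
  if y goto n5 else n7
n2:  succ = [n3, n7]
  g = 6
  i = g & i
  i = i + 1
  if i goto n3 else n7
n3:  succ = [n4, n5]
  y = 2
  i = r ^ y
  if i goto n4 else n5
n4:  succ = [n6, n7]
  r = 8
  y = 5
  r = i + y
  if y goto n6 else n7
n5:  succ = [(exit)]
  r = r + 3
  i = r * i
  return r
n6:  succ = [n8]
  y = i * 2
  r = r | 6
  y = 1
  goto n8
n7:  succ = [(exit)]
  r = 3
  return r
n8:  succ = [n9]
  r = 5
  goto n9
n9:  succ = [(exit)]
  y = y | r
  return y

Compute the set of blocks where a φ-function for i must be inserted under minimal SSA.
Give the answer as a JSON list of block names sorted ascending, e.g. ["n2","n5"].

Answer: ["n5", "n7"]

Analysis:
idom tree: n1←n0 n2←n0 n3←n2 n4←n3 n5←n0 n6←n4 n7←n0 n8←n6 n9←n8
Dom at joins:
  n5: preds {n1,n3}: {n0,n1} ∩ {n0,n2,n3} = {n0}; idom=n0
  n7: preds {n0,n1,n2,n4}: {n0} ∩ {n0,n1} ∩ {n0,n2} ∩ {n0,n2,n3,n4} = {n0}; idom=n0

DF derivation:
  n5←n1: walk n1 to n0
  n5←n3: walk n3→n2 to n0
  n7←n0: walk · to n0
  n7←n1: walk n1 to n0
  n7←n2: walk n2 to n0
  n7←n4: walk n4→n3→n2 to n0
  n0: DF=∅
  n1: DF={n5,n7}
  n2: DF={n5,n7}
  n3: DF={n5,n7}
  n4: DF={n7}
  n5: DF=∅
  n6: DF=∅
  n7: DF=∅
  n8: DF=∅
  n9: DF=∅

φ for i: defs {n0,n2,n3,n5}
  DF⁺ = {n5,n7}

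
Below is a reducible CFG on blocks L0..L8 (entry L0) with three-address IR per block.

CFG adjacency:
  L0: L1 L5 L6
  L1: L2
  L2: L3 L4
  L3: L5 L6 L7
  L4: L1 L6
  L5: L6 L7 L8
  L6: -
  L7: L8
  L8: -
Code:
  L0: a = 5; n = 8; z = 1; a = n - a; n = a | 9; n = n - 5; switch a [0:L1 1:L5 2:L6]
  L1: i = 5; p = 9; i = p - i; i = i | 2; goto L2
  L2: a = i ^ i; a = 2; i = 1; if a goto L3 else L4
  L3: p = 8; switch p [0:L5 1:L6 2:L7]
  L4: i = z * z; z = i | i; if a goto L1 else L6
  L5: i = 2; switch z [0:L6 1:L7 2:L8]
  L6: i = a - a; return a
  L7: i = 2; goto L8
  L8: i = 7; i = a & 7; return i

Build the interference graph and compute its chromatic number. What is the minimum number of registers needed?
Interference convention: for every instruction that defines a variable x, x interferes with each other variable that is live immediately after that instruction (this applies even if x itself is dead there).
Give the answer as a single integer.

def/use:
  L0: def={a,n,z} ue=∅
  L1: def={i,p} ue=∅
  L2: def={a,i} ue={i}
  L3: def={p} ue=∅
  L4: def={i,z} ue={a,z}
  L5: def={i} ue={z}
  L6: def={i} ue={a}
  L7: def={i} ue=∅
  L8: def={i} ue={a}

Liveness:
  L0 li=∅ lo={a,z}
  L1 li={z} lo={i,z}
  L2 li={i,z} lo={a,z}
  L3 li={a,z} lo={a,z}
  L4 li={a,z} lo={a,z}
  L5 li={a,z} lo={a}
  L6 li={a} lo=∅
  L7 li={a} lo={a}
  L8 li={a} lo=∅

Conflict graph:
  a: {i,n,p,z}
  i: {a,p,z}
  n: {a,z}
  p: {a,i,z}
  z: {a,i,n,p}

Colouring:
  clique {a,i,p,z} ⇒ need ≥ 4
  assign a→c0 i→c2 n→c2 p→c3 z→c1 — no edge inside a register ⇒ χ ≤ 4
  χ = 4

Answer: 4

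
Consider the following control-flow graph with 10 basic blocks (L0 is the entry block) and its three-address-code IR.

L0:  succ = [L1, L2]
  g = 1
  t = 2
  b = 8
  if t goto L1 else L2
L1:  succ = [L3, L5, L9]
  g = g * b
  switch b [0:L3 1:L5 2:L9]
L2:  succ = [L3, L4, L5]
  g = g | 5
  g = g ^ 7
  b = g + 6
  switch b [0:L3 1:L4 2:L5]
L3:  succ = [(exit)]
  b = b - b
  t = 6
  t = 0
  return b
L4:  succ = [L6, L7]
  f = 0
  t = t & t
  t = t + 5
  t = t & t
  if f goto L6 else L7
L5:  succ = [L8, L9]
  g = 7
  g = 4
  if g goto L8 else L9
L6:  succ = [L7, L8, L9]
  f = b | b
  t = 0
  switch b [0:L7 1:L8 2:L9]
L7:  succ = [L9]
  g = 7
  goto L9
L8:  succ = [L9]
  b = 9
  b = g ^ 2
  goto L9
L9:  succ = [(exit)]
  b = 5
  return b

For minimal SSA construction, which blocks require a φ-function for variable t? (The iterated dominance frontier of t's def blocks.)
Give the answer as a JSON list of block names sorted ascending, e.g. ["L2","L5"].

Answer: ["L7", "L8", "L9"]

Derivation:
idom tree: L1←L0 L2←L0 L3←L0 L4←L2 L5←L0 L6←L4 L7←L4 L8←L0 L9←L0
Dom at joins:
  L3: preds {L1,L2}: {L0,L1} ∩ {L0,L2} = {L0}; idom=L0
  L5: preds {L1,L2}: {L0,L1} ∩ {L0,L2} = {L0}; idom=L0
  L7: preds {L4,L6}: {L0,L2,L4} ∩ {L0,L2,L4,L6} = {L0,L2,L4}; idom=L4
  L8: preds {L5,L6}: {L0,L5} ∩ {L0,L2,L4,L6} = {L0}; idom=L0
  L9: preds {L1,L5,L6,L7,L8}: {L0,L1} ∩ {L0,L5} ∩ {L0,L2,L4,L6} ∩ {L0,L2,L4,L7} ∩ {L0,L8} = {L0}; idom=L0

Frontier:
  L3←L1: walk L1 to L0
  L3←L2: walk L2 to L0
  L5←L1: walk L1 to L0
  L5←L2: walk L2 to L0
  L7←L4: walk · to L4
  L7←L6: walk L6 to L4
  L8←L5: walk L5 to L0
  L8←L6: walk L6→L4→L2 to L0
  L9←L1: walk L1 to L0
  L9←L5: walk L5 to L0
  L9←L6: walk L6→L4→L2 to L0
  L9←L7: walk L7→L4→L2 to L0
  L9←L8: walk L8 to L0
  L0 → ∅
  L1 → {L3,L5,L9}
  L2 → {L3,L5,L8,L9}
  L3 → ∅
  L4 → {L8,L9}
  L5 → {L8,L9}
  L6 → {L7,L8,L9}
  L7 → {L9}
  L8 → {L9}
  L9 → ∅

φ for t: defs {L0,L3,L4,L6}
  DF⁺ = {L7,L8,L9}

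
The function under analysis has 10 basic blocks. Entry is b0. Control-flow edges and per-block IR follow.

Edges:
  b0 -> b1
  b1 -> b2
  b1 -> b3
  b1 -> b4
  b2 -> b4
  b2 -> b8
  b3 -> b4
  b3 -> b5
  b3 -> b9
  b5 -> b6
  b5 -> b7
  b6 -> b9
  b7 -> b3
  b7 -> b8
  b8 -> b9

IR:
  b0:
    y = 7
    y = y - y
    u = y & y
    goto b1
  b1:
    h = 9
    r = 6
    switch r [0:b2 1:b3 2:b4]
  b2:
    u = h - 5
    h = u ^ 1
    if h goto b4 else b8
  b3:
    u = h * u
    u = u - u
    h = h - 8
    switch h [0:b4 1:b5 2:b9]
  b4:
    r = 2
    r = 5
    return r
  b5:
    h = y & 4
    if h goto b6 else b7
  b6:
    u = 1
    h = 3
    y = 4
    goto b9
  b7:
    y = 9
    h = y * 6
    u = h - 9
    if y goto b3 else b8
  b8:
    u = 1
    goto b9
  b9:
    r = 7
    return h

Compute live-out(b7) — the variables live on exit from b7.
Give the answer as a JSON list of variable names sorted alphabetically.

Answer: ["h", "u", "y"]

Derivation:
def/use:
  b0 def {u,y} use ∅
  b1 def {h,r} use ∅
  b2 def {h,u} use {h}
  b3 def {h,u} use {h,u}
  b4 def {r} use ∅
  b5 def {h} use {y}
  b6 def {h,u,y} use ∅
  b7 def {h,u,y} use ∅
  b8 def {u} use ∅
  b9 def {r} use {h}

Liveness:
  live b0: ∅→{u,y}
  live b1: {u,y}→{h,u,y}
  live b2: {h}→{h}
  live b3: {h,u,y}→{h,y}
  live b4: ∅→∅
  live b5: {y}→∅
  live b6: ∅→{h}
  live b7: ∅→{h,u,y}
  live b8: {h}→{h}
  live b9: {h}→∅

live-out(b7) = ["h", "u", "y"]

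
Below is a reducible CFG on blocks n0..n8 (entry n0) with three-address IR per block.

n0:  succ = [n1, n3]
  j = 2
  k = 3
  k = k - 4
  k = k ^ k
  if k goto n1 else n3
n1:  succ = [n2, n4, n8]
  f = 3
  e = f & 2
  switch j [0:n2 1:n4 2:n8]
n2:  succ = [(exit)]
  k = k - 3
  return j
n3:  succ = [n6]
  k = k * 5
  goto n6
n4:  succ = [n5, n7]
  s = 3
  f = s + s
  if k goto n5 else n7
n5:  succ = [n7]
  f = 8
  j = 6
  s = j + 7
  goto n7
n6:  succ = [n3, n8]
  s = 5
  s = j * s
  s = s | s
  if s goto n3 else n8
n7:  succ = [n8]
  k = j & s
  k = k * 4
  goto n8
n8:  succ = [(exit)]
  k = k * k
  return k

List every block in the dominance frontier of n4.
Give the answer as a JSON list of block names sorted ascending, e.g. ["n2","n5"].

Answer: ["n8"]

Analysis:
idom tree: n1←n0 n2←n1 n3←n0 n4←n1 n5←n4 n6←n3 n7←n4 n8←n0
Dom∩ at merges:
  n3: preds {n0,n6}: {n0} ∩ {n0,n3,n6} = {n0}; idom=n0
  n7: preds {n4,n5}: {n0,n1,n4} ∩ {n0,n1,n4,n5} = {n0,n1,n4}; idom=n4
  n8: preds {n1,n6,n7}: {n0,n1} ∩ {n0,n3,n6} ∩ {n0,n1,n4,n7} = {n0}; idom=n0

DF derivation:
  join n3 pred n0: · stop@n0
  join n3 pred n6: n6→n3 stop@n0
  join n7 pred n4: · stop@n4
  join n7 pred n5: n5 stop@n4
  join n8 pred n1: n1 stop@n0
  join n8 pred n6: n6→n3 stop@n0
  join n8 pred n7: n7→n4→n1 stop@n0
  DF(n0)=∅
  DF(n1)={n8}
  DF(n2)=∅
  DF(n3)={n3,n8}
  DF(n4)={n8}
  DF(n5)={n7}
  DF(n6)={n3,n8}
  DF(n7)={n8}
  DF(n8)=∅

DF(n4) = ["n8"]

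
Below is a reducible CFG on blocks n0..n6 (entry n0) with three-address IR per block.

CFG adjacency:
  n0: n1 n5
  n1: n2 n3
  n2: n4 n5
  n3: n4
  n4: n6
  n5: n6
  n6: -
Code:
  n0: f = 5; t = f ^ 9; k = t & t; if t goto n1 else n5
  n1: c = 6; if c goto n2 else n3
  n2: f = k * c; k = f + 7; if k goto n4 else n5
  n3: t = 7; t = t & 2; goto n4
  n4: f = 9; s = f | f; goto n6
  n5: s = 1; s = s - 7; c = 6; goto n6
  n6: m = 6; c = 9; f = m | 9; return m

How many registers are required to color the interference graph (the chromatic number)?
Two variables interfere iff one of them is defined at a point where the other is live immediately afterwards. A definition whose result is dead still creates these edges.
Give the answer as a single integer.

Per-block:
  n0 def {f,k,t} use ∅
  n1 def {c} use ∅
  n2 def {f,k} use {c,k}
  n3 def {t} use ∅
  n4 def {f,s} use ∅
  n5 def {c,s} use ∅
  n6 def {c,f,m} use ∅

Backward fixpoint:
  n0: in=∅ out={k}
  n1: in={k} out={c,k}
  n2: in={c,k} out=∅
  n3: in=∅ out=∅
  n4: in=∅ out=∅
  n5: in=∅ out=∅
  n6: in=∅ out=∅

Interfere edges:
  c: {k,m}
  f: {m}
  k: {c,t}
  m: {c,f}
  s: ∅
  t: {k}

Chromatic number:
  {c,k} pairwise interfere (2-clique) ⇒ χ ≥ 2
  assign c→R0 f→R0 k→R1 m→R1 s→R0 t→R0 — no edge inside a register ⇒ χ ≤ 2
  χ = 2

Answer: 2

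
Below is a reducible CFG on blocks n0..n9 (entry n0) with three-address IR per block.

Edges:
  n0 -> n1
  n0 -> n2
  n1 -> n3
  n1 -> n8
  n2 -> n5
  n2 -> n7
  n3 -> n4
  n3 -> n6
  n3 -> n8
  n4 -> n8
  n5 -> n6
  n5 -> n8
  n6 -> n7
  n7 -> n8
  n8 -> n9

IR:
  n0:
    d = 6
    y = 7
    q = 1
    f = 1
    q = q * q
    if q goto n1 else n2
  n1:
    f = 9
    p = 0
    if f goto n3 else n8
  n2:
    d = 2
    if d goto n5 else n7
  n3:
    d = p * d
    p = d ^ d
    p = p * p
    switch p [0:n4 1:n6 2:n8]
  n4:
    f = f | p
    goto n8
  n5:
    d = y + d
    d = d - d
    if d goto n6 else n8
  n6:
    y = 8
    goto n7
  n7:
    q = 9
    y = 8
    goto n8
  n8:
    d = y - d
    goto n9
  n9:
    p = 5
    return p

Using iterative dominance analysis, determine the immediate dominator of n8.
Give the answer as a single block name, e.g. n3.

idom tree: n1←n0 n2←n0 n3←n1 n4←n3 n5←n2 n6←n0 n7←n0 n8←n0 n9←n8
Dom at joins:
  n6: preds {n3,n5}: {n0,n1,n3} ∩ {n0,n2,n5} = {n0}; idom=n0
  n7: preds {n2,n6}: {n0,n2} ∩ {n0,n6} = {n0}; idom=n0
  n8: preds {n1,n3,n4,n5,n7}: {n0,n1} ∩ {n0,n1,n3} ∩ {n0,n1,n3,n4} ∩ {n0,n2,n5} ∩ {n0,n7} = {n0}; idom=n0

idom(n8) = n0

Answer: n0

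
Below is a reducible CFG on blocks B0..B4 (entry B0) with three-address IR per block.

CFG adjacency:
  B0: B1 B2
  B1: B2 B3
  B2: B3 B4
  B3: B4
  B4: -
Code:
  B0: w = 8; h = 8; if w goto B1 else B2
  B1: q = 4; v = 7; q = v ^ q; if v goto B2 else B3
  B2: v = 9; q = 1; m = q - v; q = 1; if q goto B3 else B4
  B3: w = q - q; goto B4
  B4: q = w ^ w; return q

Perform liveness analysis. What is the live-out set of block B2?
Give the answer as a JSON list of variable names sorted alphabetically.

Answer: ["q", "w"]

Analysis:
def/use:
  B0: {h,w} / ∅
  B1: {q,v} / ∅
  B2: {m,q,v} / ∅
  B3: {w} / {q}
  B4: {q} / {w}

Liveness:
  B0: in=∅ out={w}
  B1: in={w} out={q,w}
  B2: in={w} out={q,w}
  B3: in={q} out={w}
  B4: in={w} out=∅

live-out(B2) = ["q", "w"]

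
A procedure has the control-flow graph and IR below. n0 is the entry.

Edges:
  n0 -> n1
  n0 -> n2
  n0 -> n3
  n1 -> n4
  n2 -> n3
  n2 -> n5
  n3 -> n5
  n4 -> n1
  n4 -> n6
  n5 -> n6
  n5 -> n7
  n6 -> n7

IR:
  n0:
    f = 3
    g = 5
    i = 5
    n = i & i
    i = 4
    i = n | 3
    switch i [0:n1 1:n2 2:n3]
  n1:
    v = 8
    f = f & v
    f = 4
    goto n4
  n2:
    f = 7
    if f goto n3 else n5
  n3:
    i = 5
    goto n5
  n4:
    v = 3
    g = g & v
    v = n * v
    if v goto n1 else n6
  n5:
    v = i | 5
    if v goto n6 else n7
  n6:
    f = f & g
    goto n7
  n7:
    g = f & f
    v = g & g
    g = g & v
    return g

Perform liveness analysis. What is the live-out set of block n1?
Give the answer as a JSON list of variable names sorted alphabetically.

Answer: ["f", "g", "n"]

Derivation:
Per-block:
  n0: {f,g,i,n} / ∅
  n1: {f,v} / {f}
  n2: {f} / ∅
  n3: {i} / ∅
  n4: {g,v} / {g,n}
  n5: {v} / {i}
  n6: {f} / {f,g}
  n7: {g,v} / {f}

Liveness:
  n0: in=∅ out={f,g,i,n}
  n1: in={f,g,n} out={f,g,n}
  n2: in={g,i} out={f,g,i}
  n3: in={f,g} out={f,g,i}
  n4: in={f,g,n} out={f,g,n}
  n5: in={f,g,i} out={f,g}
  n6: in={f,g} out={f}
  n7: in={f} out=∅

live-out(n1) = ["f", "g", "n"]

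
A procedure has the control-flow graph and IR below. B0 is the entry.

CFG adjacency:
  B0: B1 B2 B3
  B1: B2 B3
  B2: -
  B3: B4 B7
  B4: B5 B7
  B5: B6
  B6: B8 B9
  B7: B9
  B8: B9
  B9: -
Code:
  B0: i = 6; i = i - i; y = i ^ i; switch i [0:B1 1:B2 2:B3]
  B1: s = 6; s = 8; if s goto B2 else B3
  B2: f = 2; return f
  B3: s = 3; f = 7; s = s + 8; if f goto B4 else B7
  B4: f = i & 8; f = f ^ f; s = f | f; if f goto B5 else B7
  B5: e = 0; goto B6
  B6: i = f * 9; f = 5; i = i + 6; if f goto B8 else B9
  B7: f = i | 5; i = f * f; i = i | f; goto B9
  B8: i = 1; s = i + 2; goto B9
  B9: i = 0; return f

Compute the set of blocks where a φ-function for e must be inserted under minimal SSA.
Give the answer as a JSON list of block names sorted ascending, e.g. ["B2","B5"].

Answer: ["B9"]

Derivation:
idom tree: B1←B0 B2←B0 B3←B0 B4←B3 B5←B4 B6←B5 B7←B3 B8←B6 B9←B3
Dom∩ at merges:
  B2: preds {B0,B1}: {B0} ∩ {B0,B1} = {B0}; idom=B0
  B3: preds {B0,B1}: {B0} ∩ {B0,B1} = {B0}; idom=B0
  B7: preds {B3,B4}: {B0,B3} ∩ {B0,B3,B4} = {B0,B3}; idom=B3
  B9: preds {B6,B7,B8}: {B0,B3,B4,B5,B6} ∩ {B0,B3,B7} ∩ {B0,B3,B4,B5,B6,B8} = {B0,B3}; idom=B3

DF derivation:
  B2←B0: walk · to B0
  B2←B1: walk B1 to B0
  B3←B0: walk · to B0
  B3←B1: walk B1 to B0
  B7←B3: walk · to B3
  B7←B4: walk B4 to B3
  B9←B6: walk B6→B5→B4 to B3
  B9←B7: walk B7 to B3
  B9←B8: walk B8→B6→B5→B4 to B3
  B0: DF=∅
  B1: DF={B2,B3}
  B2: DF=∅
  B3: DF=∅
  B4: DF={B7,B9}
  B5: DF={B9}
  B6: DF={B9}
  B7: DF={B9}
  B8: DF={B9}
  B9: DF=∅

φ for e: defs {B5}
  DF⁺ = {B9}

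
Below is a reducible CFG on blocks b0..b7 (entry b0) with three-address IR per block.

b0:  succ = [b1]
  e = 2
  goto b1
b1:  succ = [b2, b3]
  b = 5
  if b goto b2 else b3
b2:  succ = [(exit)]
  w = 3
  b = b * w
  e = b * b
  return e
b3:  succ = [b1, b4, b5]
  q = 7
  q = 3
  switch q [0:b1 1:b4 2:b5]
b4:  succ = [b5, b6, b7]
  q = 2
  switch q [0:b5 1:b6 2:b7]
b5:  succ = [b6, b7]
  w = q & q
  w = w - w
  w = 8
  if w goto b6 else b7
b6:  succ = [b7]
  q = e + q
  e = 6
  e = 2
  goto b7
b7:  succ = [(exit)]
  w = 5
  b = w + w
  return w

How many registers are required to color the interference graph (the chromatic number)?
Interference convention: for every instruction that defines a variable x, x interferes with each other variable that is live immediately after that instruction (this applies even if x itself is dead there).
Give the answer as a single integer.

Per-block:
  b0: {e} / ∅
  b1: {b} / ∅
  b2: {b,e,w} / {b}
  b3: {q} / ∅
  b4: {q} / ∅
  b5: {w} / {q}
  b6: {e,q} / {e,q}
  b7: {b,w} / ∅

Live sets:
  b0: in=∅ out={e}
  b1: in={e} out={b,e}
  b2: in={b} out=∅
  b3: in={e} out={e,q}
  b4: in={e} out={e,q}
  b5: in={e,q} out={e,q}
  b6: in={e,q} out=∅
  b7: in=∅ out=∅

Conflict graph:
  b↔{e,w}
  e↔{b,q,w}
  q↔{e,w}
  w↔{b,e,q}

Registers:
  lower bound: {b,e,w} mutually conflict ⇒ χ ≥ 3
  assign b→r2 e→r0 q→r2 w→r1 — no edge inside a register ⇒ χ ≤ 3
  χ = 3

Answer: 3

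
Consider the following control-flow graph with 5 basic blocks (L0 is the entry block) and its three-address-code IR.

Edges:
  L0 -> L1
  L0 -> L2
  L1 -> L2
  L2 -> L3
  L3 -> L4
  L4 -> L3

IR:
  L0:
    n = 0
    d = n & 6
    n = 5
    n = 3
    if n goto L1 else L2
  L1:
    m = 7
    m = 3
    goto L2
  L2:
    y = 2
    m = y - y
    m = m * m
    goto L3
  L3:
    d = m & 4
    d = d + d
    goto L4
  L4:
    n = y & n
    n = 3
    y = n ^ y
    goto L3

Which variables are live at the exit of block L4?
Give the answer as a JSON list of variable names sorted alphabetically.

Answer: ["m", "n", "y"]

Working:
def/use:
  L0 def {d,n} use ∅
  L1 def {m} use ∅
  L2 def {m,y} use ∅
  L3 def {d} use {m}
  L4 def {n,y} use {n,y}

Liveness:
  live L0: ∅→{n}
  live L1: {n}→{n}
  live L2: {n}→{m,n,y}
  live L3: {m,n,y}→{m,n,y}
  live L4: {m,n,y}→{m,n,y}

live-out(L4) = ["m", "n", "y"]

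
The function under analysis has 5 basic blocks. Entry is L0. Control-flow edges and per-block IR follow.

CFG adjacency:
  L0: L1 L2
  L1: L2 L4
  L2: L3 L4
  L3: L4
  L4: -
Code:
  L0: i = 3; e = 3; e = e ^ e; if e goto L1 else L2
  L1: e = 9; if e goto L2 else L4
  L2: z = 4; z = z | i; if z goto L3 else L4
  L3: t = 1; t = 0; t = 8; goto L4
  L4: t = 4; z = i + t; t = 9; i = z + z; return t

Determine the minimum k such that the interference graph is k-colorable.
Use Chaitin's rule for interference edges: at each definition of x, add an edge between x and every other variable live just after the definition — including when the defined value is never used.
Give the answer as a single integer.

Answer: 3

Working:
Per-block:
  L0: def={e,i} ue=∅
  L1: def={e} ue=∅
  L2: def={z} ue={i}
  L3: def={t} ue=∅
  L4: def={i,t,z} ue={i}

Live sets:
  L0: in=∅ out={i}
  L1: in={i} out={i}
  L2: in={i} out={i}
  L3: in={i} out={i}
  L4: in={i} out=∅

Interfere edges:
  e — {i}
  i — {e,t,z}
  t — {i,z}
  z — {i,t}

Colouring:
  clique {i,t,z} ⇒ need ≥ 3
  3-colouring: r0={i}  r1={e,t}  r2={z}
  χ = 3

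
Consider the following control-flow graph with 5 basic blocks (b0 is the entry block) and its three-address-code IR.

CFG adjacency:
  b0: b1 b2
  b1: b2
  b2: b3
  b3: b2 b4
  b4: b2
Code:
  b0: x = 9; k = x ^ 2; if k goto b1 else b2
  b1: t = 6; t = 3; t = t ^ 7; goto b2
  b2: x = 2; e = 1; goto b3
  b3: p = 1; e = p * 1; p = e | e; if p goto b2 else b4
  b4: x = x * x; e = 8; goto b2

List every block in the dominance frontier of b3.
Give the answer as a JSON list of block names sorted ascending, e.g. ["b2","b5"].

idom tree: b1←b0 b2←b0 b3←b2 b4←b3
Dom∩ at merges:
  b2: preds {b0,b1,b3,b4}: {b0} ∩ {b0,b1} ∩ {b0,b2,b3} ∩ {b0,b2,b3,b4} = {b0}; idom=b0

DF walk-up:
  join b2 pred b0: · stop@b0
  join b2 pred b1: b1 stop@b0
  join b2 pred b3: b3→b2 stop@b0
  join b2 pred b4: b4→b3→b2 stop@b0
  DF(b0)=∅
  DF(b1)={b2}
  DF(b2)={b2}
  DF(b3)={b2}
  DF(b4)={b2}

DF(b3) = ["b2"]

Answer: ["b2"]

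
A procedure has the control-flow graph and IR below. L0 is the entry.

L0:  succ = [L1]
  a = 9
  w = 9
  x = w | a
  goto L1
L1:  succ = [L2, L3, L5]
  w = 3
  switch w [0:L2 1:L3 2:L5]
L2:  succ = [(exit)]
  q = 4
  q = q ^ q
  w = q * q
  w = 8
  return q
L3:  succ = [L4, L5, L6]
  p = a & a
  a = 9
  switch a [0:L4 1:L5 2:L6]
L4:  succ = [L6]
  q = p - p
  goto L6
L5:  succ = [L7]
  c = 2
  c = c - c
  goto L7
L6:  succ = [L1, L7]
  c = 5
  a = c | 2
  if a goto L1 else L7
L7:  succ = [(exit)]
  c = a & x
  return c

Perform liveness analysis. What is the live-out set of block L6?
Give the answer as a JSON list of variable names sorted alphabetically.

Answer: ["a", "x"]

Derivation:
def/use:
  L0 def {a,w,x} use ∅
  L1 def {w} use ∅
  L2 def {q,w} use ∅
  L3 def {a,p} use {a}
  L4 def {q} use {p}
  L5 def {c} use ∅
  L6 def {a,c} use ∅
  L7 def {c} use {a,x}

Live sets:
  L0 li=∅ lo={a,x}
  L1 li={a,x} lo={a,x}
  L2 li=∅ lo=∅
  L3 li={a,x} lo={a,p,x}
  L4 li={p,x} lo={x}
  L5 li={a,x} lo={a,x}
  L6 li={x} lo={a,x}
  L7 li={a,x} lo=∅

live-out(L6) = ["a", "x"]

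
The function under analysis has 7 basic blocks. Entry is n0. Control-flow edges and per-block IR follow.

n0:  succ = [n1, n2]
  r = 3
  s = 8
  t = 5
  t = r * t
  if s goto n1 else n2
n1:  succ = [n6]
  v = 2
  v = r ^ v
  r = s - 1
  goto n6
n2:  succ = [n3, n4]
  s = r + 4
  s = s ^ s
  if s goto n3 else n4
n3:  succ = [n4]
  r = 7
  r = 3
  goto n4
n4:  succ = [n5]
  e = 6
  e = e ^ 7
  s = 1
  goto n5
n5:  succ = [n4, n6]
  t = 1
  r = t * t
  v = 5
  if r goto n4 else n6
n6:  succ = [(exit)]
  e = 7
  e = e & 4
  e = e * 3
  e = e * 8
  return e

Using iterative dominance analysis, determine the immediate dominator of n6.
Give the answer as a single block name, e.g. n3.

idom tree: n1←n0 n2←n0 n3←n2 n4←n2 n5←n4 n6←n0
Dom∩ at merges:
  n4: preds {n2,n3,n5}: {n0,n2} ∩ {n0,n2,n3} ∩ {n0,n2,n4,n5} = {n0,n2}; idom=n2
  n6: preds {n1,n5}: {n0,n1} ∩ {n0,n2,n4,n5} = {n0}; idom=n0

idom(n6) = n0

Answer: n0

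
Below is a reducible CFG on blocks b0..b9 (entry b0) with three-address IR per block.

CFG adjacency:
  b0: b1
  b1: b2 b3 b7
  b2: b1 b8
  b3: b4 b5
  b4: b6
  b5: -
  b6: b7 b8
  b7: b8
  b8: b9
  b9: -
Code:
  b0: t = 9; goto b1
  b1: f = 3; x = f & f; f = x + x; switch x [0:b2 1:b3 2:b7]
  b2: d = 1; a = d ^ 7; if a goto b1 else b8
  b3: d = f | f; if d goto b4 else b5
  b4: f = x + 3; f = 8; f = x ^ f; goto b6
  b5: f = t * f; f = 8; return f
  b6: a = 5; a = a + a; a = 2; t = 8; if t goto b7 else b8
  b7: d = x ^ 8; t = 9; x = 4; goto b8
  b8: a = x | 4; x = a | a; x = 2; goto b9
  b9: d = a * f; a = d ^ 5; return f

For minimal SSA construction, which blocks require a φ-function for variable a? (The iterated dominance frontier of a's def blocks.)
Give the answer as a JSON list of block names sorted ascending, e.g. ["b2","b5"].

Answer: ["b1", "b7", "b8"]

Analysis:
idom tree: b1←b0 b2←b1 b3←b1 b4←b3 b5←b3 b6←b4 b7←b1 b8←b1 b9←b8
Dom∩ at merges:
  b1: preds {b0,b2}: {b0} ∩ {b0,b1,b2} = {b0}; idom=b0
  b7: preds {b1,b6}: {b0,b1} ∩ {b0,b1,b3,b4,b6} = {b0,b1}; idom=b1
  b8: preds {b2,b6,b7}: {b0,b1,b2} ∩ {b0,b1,b3,b4,b6} ∩ {b0,b1,b7} = {b0,b1}; idom=b1

Frontier:
  join b1 pred b0: · stop@b0
  join b1 pred b2: b2→b1 stop@b0
  join b7 pred b1: · stop@b1
  join b7 pred b6: b6→b4→b3 stop@b1
  join b8 pred b2: b2 stop@b1
  join b8 pred b6: b6→b4→b3 stop@b1
  join b8 pred b7: b7 stop@b1
  DF(b0)=∅
  DF(b1)={b1}
  DF(b2)={b1,b8}
  DF(b3)={b7,b8}
  DF(b4)={b7,b8}
  DF(b5)=∅
  DF(b6)={b7,b8}
  DF(b7)={b8}
  DF(b8)=∅
  DF(b9)=∅

φ for a: defs {b2,b6,b8,b9}
  DF⁺ = {b1,b7,b8}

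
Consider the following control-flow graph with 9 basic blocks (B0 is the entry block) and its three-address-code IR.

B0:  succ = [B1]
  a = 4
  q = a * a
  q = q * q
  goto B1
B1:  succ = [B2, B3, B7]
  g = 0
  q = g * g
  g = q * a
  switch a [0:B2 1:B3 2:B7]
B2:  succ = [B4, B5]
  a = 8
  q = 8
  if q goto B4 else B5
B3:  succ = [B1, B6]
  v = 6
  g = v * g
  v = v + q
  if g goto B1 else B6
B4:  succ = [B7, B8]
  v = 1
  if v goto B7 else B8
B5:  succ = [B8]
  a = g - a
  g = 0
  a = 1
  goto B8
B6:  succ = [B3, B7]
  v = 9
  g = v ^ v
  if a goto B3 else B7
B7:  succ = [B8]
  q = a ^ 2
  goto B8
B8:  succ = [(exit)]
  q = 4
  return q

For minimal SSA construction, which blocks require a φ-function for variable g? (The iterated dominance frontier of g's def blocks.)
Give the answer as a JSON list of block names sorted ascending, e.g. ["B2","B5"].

idom tree: B1←B0 B2←B1 B3←B1 B4←B2 B5←B2 B6←B3 B7←B1 B8←B1
Join-block Dom:
  B1: preds {B0,B3}: {B0} ∩ {B0,B1,B3} = {B0}; idom=B0
  B3: preds {B1,B6}: {B0,B1} ∩ {B0,B1,B3,B6} = {B0,B1}; idom=B1
  B7: preds {B1,B4,B6}: {B0,B1} ∩ {B0,B1,B2,B4} ∩ {B0,B1,B3,B6} = {B0,B1}; idom=B1
  B8: preds {B4,B5,B7}: {B0,B1,B2,B4} ∩ {B0,B1,B2,B5} ∩ {B0,B1,B7} = {B0,B1}; idom=B1

DF walk-up:
  B1←B0: walk · to B0
  B1←B3: walk B3→B1 to B0
  B3←B1: walk · to B1
  B3←B6: walk B6→B3 to B1
  B7←B1: walk · to B1
  B7←B4: walk B4→B2 to B1
  B7←B6: walk B6→B3 to B1
  B8←B4: walk B4→B2 to B1
  B8←B5: walk B5→B2 to B1
  B8←B7: walk B7 to B1
  DF(B0)=∅
  DF(B1)={B1}
  DF(B2)={B7,B8}
  DF(B3)={B1,B3,B7}
  DF(B4)={B7,B8}
  DF(B5)={B8}
  DF(B6)={B3,B7}
  DF(B7)={B8}
  DF(B8)=∅

φ for g: defs {B1,B3,B5,B6}
  DF⁺ = {B1,B3,B7,B8}

Answer: ["B1", "B3", "B7", "B8"]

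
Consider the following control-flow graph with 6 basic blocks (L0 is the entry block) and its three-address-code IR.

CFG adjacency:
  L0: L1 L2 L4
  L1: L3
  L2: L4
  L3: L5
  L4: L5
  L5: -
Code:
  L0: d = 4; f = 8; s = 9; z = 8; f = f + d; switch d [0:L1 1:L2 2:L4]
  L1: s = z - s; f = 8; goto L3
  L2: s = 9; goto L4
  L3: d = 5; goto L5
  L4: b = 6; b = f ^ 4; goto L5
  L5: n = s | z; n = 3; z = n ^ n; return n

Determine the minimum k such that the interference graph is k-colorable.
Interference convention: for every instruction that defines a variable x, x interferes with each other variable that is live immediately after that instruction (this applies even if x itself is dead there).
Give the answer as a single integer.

Block summaries:
  L0: def={d,f,s,z} ue=∅
  L1: def={f,s} ue={s,z}
  L2: def={s} ue=∅
  L3: def={d} ue=∅
  L4: def={b} ue={f}
  L5: def={n,z} ue={s,z}

Live sets:
  live L0: ∅→{f,s,z}
  live L1: {s,z}→{s,z}
  live L2: {f,z}→{f,s,z}
  live L3: {s,z}→{s,z}
  live L4: {f,s,z}→{s,z}
  live L5: {s,z}→∅

Interfere edges:
  b: {f,s,z}
  d: {f,s,z}
  f: {b,d,s,z}
  n: {z}
  s: {b,d,f,z}
  z: {b,d,f,n,s}

Colouring:
  {b,f,s,z} pairwise interfere (4-clique) ⇒ χ ≥ 4
  4-colouring: R0={z}  R1={f,n}  R2={s}  R3={b,d}
  χ = 4

Answer: 4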